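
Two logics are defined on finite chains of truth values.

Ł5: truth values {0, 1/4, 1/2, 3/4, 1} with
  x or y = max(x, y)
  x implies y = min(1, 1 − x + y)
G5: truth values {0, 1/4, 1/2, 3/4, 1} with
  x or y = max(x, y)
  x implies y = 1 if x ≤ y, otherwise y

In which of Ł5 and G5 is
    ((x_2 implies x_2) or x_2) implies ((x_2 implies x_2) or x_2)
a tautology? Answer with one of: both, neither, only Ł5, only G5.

both

In Ł5: every assignment gives 1 — tautology.
In G5: every assignment gives 1 — tautology.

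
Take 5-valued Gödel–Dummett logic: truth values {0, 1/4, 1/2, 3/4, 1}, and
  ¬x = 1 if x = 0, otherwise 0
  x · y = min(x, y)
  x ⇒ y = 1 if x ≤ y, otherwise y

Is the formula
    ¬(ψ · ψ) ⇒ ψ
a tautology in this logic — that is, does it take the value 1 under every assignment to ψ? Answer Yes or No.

No

Counterexample: take ψ = 0.
ψ · ψ = 0 · 0 = 0
¬(ψ · ψ) = ¬0 = 1
¬(ψ · ψ) ⇒ ψ = 1 ⇒ 0 = 0
This gives 0 ≠ 1.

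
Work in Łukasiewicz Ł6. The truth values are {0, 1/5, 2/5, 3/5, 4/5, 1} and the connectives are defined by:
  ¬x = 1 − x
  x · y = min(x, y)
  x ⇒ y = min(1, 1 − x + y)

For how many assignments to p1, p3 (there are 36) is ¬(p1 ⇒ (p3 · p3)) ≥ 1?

value 1: 1 assignment (counts)
value 4/5: 2 assignments
value 3/5: 3 assignments
value 2/5: 4 assignments
value 1/5: 5 assignments
value 0: 21 assignments
So 1 of the 36 assignments meets the threshold.

1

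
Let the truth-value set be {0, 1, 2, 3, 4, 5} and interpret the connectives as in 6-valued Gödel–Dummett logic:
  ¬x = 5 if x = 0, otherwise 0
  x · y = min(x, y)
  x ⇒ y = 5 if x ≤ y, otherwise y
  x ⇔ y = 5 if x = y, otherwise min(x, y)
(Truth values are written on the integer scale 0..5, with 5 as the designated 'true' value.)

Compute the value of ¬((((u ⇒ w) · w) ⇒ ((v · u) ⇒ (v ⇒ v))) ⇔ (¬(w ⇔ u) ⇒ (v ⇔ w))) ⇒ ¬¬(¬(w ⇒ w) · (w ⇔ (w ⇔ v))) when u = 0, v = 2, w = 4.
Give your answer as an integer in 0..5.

u ⇒ w = 0 ⇒ 4 = 5
(u ⇒ w) · w = 5 · 4 = 4
v · u = 2 · 0 = 0
v ⇒ v = 2 ⇒ 2 = 5
(v · u) ⇒ (v ⇒ v) = 0 ⇒ 5 = 5
((u ⇒ w) · w) ⇒ ((v · u) ⇒ (v ⇒ v)) = 4 ⇒ 5 = 5
w ⇔ u = 4 ⇔ 0 = 0
¬(w ⇔ u) = ¬0 = 5
v ⇔ w = 2 ⇔ 4 = 2
¬(w ⇔ u) ⇒ (v ⇔ w) = 5 ⇒ 2 = 2
(((u ⇒ w) · w) ⇒ ((v · u) ⇒ (v ⇒ v))) ⇔ (¬(w ⇔ u) ⇒ (v ⇔ w)) = 5 ⇔ 2 = 2
¬((((u ⇒ w) · w) ⇒ ((v · u) ⇒ (v ⇒ v))) ⇔ (¬(w ⇔ u) ⇒ (v ⇔ w))) = ¬2 = 0
w ⇒ w = 4 ⇒ 4 = 5
¬(w ⇒ w) = ¬5 = 0
w ⇔ v = 4 ⇔ 2 = 2
w ⇔ (w ⇔ v) = 4 ⇔ 2 = 2
¬(w ⇒ w) · (w ⇔ (w ⇔ v)) = 0 · 2 = 0
¬(¬(w ⇒ w) · (w ⇔ (w ⇔ v))) = ¬0 = 5
¬¬(¬(w ⇒ w) · (w ⇔ (w ⇔ v))) = ¬5 = 0
¬((((u ⇒ w) · w) ⇒ ((v · u) ⇒ (v ⇒ v))) ⇔ (¬(w ⇔ u) ⇒ (v ⇔ w))) ⇒ ¬¬(¬(w ⇒ w) · (w ⇔ (w ⇔ v))) = 0 ⇒ 0 = 5

5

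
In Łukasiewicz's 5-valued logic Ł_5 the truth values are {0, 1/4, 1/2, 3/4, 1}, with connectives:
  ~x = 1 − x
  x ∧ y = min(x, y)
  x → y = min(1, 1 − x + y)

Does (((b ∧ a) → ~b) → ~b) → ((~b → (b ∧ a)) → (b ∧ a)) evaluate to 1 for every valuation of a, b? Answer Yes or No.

Yes

At a = 0, b = 1/2, for instance:
b ∧ a = 1/2 ∧ 0 = 0
~b = ~1/2 = 1/2
(b ∧ a) → ~b = 0 → 1/2 = 1
((b ∧ a) → ~b) → ~b = 1 → 1/2 = 1/2
~b → (b ∧ a) = 1/2 → 0 = 1/2
(~b → (b ∧ a)) → (b ∧ a) = 1/2 → 0 = 1/2
(((b ∧ a) → ~b) → ~b) → ((~b → (b ∧ a)) → (b ∧ a)) = 1/2 → 1/2 = 1
and checking the remaining 24 assignments likewise gives ≥ 1 in every case.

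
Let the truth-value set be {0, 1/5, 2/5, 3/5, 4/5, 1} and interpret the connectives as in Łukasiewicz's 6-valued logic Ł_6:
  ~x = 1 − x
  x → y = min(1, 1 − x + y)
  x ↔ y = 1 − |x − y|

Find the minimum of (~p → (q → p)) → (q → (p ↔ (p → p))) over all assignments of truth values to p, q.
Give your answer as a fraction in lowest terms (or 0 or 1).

Take p = 2/5, q = 4/5:
~p = ~2/5 = 3/5
q → p = 4/5 → 2/5 = 3/5
~p → (q → p) = 3/5 → 3/5 = 1
p → p = 2/5 → 2/5 = 1
p ↔ (p → p) = 2/5 ↔ 1 = 2/5
q → (p ↔ (p → p)) = 4/5 → 2/5 = 3/5
(~p → (q → p)) → (q → (p ↔ (p → p))) = 1 → 3/5 = 3/5
No assignment yields a value below 3/5, so this is the minimum.

3/5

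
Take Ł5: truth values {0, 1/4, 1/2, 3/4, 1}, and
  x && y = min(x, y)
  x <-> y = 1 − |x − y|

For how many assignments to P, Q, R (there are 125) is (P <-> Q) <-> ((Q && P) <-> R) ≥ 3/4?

81

value 1: 33 assignments (counts)
value 3/4: 48 assignments (counts)
value 1/2: 28 assignments
value 1/4: 12 assignments
value 0: 4 assignments
So 81 of the 125 assignments meet the threshold.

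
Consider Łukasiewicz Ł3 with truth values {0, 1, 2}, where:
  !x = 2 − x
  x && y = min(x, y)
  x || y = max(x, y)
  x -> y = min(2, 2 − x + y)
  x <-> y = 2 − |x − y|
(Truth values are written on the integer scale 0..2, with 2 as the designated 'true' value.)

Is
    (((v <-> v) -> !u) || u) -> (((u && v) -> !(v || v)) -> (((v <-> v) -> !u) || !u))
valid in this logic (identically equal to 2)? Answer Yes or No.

Counterexample: take u = 2, v = 0.
v <-> v = 0 <-> 0 = 2
!u = !2 = 0
(v <-> v) -> !u = 2 -> 0 = 0
((v <-> v) -> !u) || u = 0 || 2 = 2
u && v = 2 && 0 = 0
v || v = 0 || 0 = 0
!(v || v) = !0 = 2
(u && v) -> !(v || v) = 0 -> 2 = 2
v <-> v = 0 <-> 0 = 2
!u = !2 = 0
(v <-> v) -> !u = 2 -> 0 = 0
!u = !2 = 0
((v <-> v) -> !u) || !u = 0 || 0 = 0
((u && v) -> !(v || v)) -> (((v <-> v) -> !u) || !u) = 2 -> 0 = 0
(((v <-> v) -> !u) || u) -> (((u && v) -> !(v || v)) -> (((v <-> v) -> !u) || !u)) = 2 -> 0 = 0
This gives 0 ≠ 2.

No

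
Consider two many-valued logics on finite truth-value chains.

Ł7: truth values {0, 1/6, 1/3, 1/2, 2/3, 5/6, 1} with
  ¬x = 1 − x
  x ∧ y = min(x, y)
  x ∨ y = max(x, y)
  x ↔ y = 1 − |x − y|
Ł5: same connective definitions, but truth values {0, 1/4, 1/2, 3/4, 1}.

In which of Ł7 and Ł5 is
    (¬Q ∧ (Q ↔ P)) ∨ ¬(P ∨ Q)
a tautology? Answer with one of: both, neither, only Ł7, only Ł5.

In Ł7: at P = 0, Q = 1/6 the value is 5/6 — not a tautology.
In Ł5: at P = 0, Q = 1/4 the value is 3/4 — not a tautology.

neither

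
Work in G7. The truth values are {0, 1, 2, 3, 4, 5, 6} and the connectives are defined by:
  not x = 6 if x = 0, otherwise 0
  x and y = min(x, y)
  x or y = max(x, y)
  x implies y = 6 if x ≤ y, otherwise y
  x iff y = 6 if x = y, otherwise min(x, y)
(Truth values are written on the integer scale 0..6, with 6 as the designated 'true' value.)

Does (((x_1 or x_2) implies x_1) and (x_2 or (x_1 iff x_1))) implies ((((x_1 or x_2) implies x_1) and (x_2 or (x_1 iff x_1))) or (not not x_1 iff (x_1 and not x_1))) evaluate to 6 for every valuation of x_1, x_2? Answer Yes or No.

At x_1 = 5, x_2 = 5, for instance:
x_1 or x_2 = 5 or 5 = 5
(x_1 or x_2) implies x_1 = 5 implies 5 = 6
x_1 iff x_1 = 5 iff 5 = 6
x_2 or (x_1 iff x_1) = 5 or 6 = 6
((x_1 or x_2) implies x_1) and (x_2 or (x_1 iff x_1)) = 6 and 6 = 6
not x_1 = not 5 = 0
not not x_1 = not 0 = 6
not x_1 = not 5 = 0
x_1 and not x_1 = 5 and 0 = 0
not not x_1 iff (x_1 and not x_1) = 6 iff 0 = 0
(((x_1 or x_2) implies x_1) and (x_2 or (x_1 iff x_1))) or (not not x_1 iff (x_1 and not x_1)) = 6 or 0 = 6
(((x_1 or x_2) implies x_1) and (x_2 or (x_1 iff x_1))) implies ((((x_1 or x_2) implies x_1) and (x_2 or (x_1 iff x_1))) or (not not x_1 iff (x_1 and not x_1))) = 6 implies 6 = 6
and checking the remaining 48 assignments likewise gives ≥ 6 in every case.

Yes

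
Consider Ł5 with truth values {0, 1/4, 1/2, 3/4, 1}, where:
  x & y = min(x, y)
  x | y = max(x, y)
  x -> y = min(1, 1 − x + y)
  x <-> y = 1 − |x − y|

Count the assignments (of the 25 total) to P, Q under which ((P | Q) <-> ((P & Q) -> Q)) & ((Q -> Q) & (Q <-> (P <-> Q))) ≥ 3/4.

12

value 1: 5 assignments (counts)
value 3/4: 7 assignments (counts)
value 1/2: 7 assignments
value 1/4: 4 assignments
value 0: 2 assignments
So 12 of the 25 assignments meet the threshold.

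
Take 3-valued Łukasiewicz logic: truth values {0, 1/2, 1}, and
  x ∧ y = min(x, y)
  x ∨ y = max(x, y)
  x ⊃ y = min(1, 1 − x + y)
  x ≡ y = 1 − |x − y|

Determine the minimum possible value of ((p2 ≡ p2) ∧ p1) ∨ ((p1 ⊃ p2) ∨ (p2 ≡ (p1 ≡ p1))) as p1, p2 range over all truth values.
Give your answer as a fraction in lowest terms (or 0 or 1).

1/2

Take p1 = 1/2, p2 = 0:
p2 ≡ p2 = 0 ≡ 0 = 1
(p2 ≡ p2) ∧ p1 = 1 ∧ 1/2 = 1/2
p1 ⊃ p2 = 1/2 ⊃ 0 = 1/2
p1 ≡ p1 = 1/2 ≡ 1/2 = 1
p2 ≡ (p1 ≡ p1) = 0 ≡ 1 = 0
(p1 ⊃ p2) ∨ (p2 ≡ (p1 ≡ p1)) = 1/2 ∨ 0 = 1/2
((p2 ≡ p2) ∧ p1) ∨ ((p1 ⊃ p2) ∨ (p2 ≡ (p1 ≡ p1))) = 1/2 ∨ 1/2 = 1/2
No assignment yields a value below 1/2, so this is the minimum.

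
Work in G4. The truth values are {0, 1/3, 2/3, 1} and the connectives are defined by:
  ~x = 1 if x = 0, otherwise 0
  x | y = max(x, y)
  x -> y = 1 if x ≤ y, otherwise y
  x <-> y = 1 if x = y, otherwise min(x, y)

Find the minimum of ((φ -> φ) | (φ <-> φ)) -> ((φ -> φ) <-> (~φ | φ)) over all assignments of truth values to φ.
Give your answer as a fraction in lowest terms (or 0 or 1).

Take φ = 1/3:
φ -> φ = 1/3 -> 1/3 = 1
φ <-> φ = 1/3 <-> 1/3 = 1
(φ -> φ) | (φ <-> φ) = 1 | 1 = 1
φ -> φ = 1/3 -> 1/3 = 1
~φ = ~1/3 = 0
~φ | φ = 0 | 1/3 = 1/3
(φ -> φ) <-> (~φ | φ) = 1 <-> 1/3 = 1/3
((φ -> φ) | (φ <-> φ)) -> ((φ -> φ) <-> (~φ | φ)) = 1 -> 1/3 = 1/3
No assignment yields a value below 1/3, so this is the minimum.

1/3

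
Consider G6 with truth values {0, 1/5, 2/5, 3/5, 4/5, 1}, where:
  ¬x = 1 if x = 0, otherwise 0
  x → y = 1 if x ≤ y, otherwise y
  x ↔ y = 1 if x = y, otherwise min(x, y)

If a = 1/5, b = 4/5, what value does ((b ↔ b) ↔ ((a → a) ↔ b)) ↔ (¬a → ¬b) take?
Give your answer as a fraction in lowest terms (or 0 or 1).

4/5

b ↔ b = 4/5 ↔ 4/5 = 1
a → a = 1/5 → 1/5 = 1
(a → a) ↔ b = 1 ↔ 4/5 = 4/5
(b ↔ b) ↔ ((a → a) ↔ b) = 1 ↔ 4/5 = 4/5
¬a = ¬1/5 = 0
¬b = ¬4/5 = 0
¬a → ¬b = 0 → 0 = 1
((b ↔ b) ↔ ((a → a) ↔ b)) ↔ (¬a → ¬b) = 4/5 ↔ 1 = 4/5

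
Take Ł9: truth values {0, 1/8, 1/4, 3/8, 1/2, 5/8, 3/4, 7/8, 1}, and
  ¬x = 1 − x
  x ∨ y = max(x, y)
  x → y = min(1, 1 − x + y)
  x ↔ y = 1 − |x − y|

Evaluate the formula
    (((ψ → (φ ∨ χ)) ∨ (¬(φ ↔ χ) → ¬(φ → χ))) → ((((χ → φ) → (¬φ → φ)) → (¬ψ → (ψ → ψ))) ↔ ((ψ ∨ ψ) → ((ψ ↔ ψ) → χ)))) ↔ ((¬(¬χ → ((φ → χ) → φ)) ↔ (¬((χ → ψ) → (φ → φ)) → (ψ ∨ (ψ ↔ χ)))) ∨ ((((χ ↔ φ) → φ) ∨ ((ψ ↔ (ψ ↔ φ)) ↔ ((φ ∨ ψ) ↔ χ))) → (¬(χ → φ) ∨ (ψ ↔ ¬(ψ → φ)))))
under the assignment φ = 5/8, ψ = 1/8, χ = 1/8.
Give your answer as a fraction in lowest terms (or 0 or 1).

φ ∨ χ = 5/8 ∨ 1/8 = 5/8
ψ → (φ ∨ χ) = 1/8 → 5/8 = 1
φ ↔ χ = 5/8 ↔ 1/8 = 1/2
¬(φ ↔ χ) = ¬1/2 = 1/2
φ → χ = 5/8 → 1/8 = 1/2
¬(φ → χ) = ¬1/2 = 1/2
¬(φ ↔ χ) → ¬(φ → χ) = 1/2 → 1/2 = 1
(ψ → (φ ∨ χ)) ∨ (¬(φ ↔ χ) → ¬(φ → χ)) = 1 ∨ 1 = 1
χ → φ = 1/8 → 5/8 = 1
¬φ = ¬5/8 = 3/8
¬φ → φ = 3/8 → 5/8 = 1
(χ → φ) → (¬φ → φ) = 1 → 1 = 1
¬ψ = ¬1/8 = 7/8
ψ → ψ = 1/8 → 1/8 = 1
¬ψ → (ψ → ψ) = 7/8 → 1 = 1
((χ → φ) → (¬φ → φ)) → (¬ψ → (ψ → ψ)) = 1 → 1 = 1
ψ ∨ ψ = 1/8 ∨ 1/8 = 1/8
ψ ↔ ψ = 1/8 ↔ 1/8 = 1
(ψ ↔ ψ) → χ = 1 → 1/8 = 1/8
(ψ ∨ ψ) → ((ψ ↔ ψ) → χ) = 1/8 → 1/8 = 1
(((χ → φ) → (¬φ → φ)) → (¬ψ → (ψ → ψ))) ↔ ((ψ ∨ ψ) → ((ψ ↔ ψ) → χ)) = 1 ↔ 1 = 1
((ψ → (φ ∨ χ)) ∨ (¬(φ ↔ χ) → ¬(φ → χ))) → ((((χ → φ) → (¬φ → φ)) → (¬ψ → (ψ → ψ))) ↔ ((ψ ∨ ψ) → ((ψ ↔ ψ) → χ))) = 1 → 1 = 1
¬χ = ¬1/8 = 7/8
φ → χ = 5/8 → 1/8 = 1/2
(φ → χ) → φ = 1/2 → 5/8 = 1
¬χ → ((φ → χ) → φ) = 7/8 → 1 = 1
¬(¬χ → ((φ → χ) → φ)) = ¬1 = 0
χ → ψ = 1/8 → 1/8 = 1
φ → φ = 5/8 → 5/8 = 1
(χ → ψ) → (φ → φ) = 1 → 1 = 1
¬((χ → ψ) → (φ → φ)) = ¬1 = 0
ψ ↔ χ = 1/8 ↔ 1/8 = 1
ψ ∨ (ψ ↔ χ) = 1/8 ∨ 1 = 1
¬((χ → ψ) → (φ → φ)) → (ψ ∨ (ψ ↔ χ)) = 0 → 1 = 1
¬(¬χ → ((φ → χ) → φ)) ↔ (¬((χ → ψ) → (φ → φ)) → (ψ ∨ (ψ ↔ χ))) = 0 ↔ 1 = 0
χ ↔ φ = 1/8 ↔ 5/8 = 1/2
(χ ↔ φ) → φ = 1/2 → 5/8 = 1
ψ ↔ φ = 1/8 ↔ 5/8 = 1/2
ψ ↔ (ψ ↔ φ) = 1/8 ↔ 1/2 = 5/8
φ ∨ ψ = 5/8 ∨ 1/8 = 5/8
(φ ∨ ψ) ↔ χ = 5/8 ↔ 1/8 = 1/2
(ψ ↔ (ψ ↔ φ)) ↔ ((φ ∨ ψ) ↔ χ) = 5/8 ↔ 1/2 = 7/8
((χ ↔ φ) → φ) ∨ ((ψ ↔ (ψ ↔ φ)) ↔ ((φ ∨ ψ) ↔ χ)) = 1 ∨ 7/8 = 1
χ → φ = 1/8 → 5/8 = 1
¬(χ → φ) = ¬1 = 0
ψ → φ = 1/8 → 5/8 = 1
¬(ψ → φ) = ¬1 = 0
ψ ↔ ¬(ψ → φ) = 1/8 ↔ 0 = 7/8
¬(χ → φ) ∨ (ψ ↔ ¬(ψ → φ)) = 0 ∨ 7/8 = 7/8
(((χ ↔ φ) → φ) ∨ ((ψ ↔ (ψ ↔ φ)) ↔ ((φ ∨ ψ) ↔ χ))) → (¬(χ → φ) ∨ (ψ ↔ ¬(ψ → φ))) = 1 → 7/8 = 7/8
(¬(¬χ → ((φ → χ) → φ)) ↔ (¬((χ → ψ) → (φ → φ)) → (ψ ∨ (ψ ↔ χ)))) ∨ ((((χ ↔ φ) → φ) ∨ ((ψ ↔ (ψ ↔ φ)) ↔ ((φ ∨ ψ) ↔ χ))) → (¬(χ → φ) ∨ (ψ ↔ ¬(ψ → φ)))) = 0 ∨ 7/8 = 7/8
(((ψ → (φ ∨ χ)) ∨ (¬(φ ↔ χ) → ¬(φ → χ))) → ((((χ → φ) → (¬φ → φ)) → (¬ψ → (ψ → ψ))) ↔ ((ψ ∨ ψ) → ((ψ ↔ ψ) → χ)))) ↔ ((¬(¬χ → ((φ → χ) → φ)) ↔ (¬((χ → ψ) → (φ → φ)) → (ψ ∨ (ψ ↔ χ)))) ∨ ((((χ ↔ φ) → φ) ∨ ((ψ ↔ (ψ ↔ φ)) ↔ ((φ ∨ ψ) ↔ χ))) → (¬(χ → φ) ∨ (ψ ↔ ¬(ψ → φ))))) = 1 ↔ 7/8 = 7/8

7/8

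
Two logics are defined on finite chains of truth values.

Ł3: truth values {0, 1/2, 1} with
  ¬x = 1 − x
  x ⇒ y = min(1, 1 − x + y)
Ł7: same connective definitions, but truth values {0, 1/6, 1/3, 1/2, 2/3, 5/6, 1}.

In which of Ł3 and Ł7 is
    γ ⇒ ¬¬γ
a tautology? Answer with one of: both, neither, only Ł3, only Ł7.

both

In Ł3: every assignment gives 1 — tautology.
In Ł7: every assignment gives 1 — tautology.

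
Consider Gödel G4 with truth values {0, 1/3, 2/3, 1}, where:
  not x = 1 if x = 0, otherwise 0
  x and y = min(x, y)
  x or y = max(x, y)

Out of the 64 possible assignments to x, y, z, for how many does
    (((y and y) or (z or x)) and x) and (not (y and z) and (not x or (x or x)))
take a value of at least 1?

value 1: 7 assignments (counts)
value 2/3: 7 assignments
value 1/3: 7 assignments
value 0: 43 assignments
So 7 of the 64 assignments meet the threshold.

7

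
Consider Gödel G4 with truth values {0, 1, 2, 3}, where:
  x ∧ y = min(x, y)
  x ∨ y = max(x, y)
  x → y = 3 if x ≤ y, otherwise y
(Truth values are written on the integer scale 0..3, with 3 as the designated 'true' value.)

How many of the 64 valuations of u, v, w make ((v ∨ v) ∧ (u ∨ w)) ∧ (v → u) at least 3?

value 3: 4 assignments (counts)
value 2: 12 assignments
value 1: 20 assignments
value 0: 28 assignments
So 4 of the 64 assignments meet the threshold.

4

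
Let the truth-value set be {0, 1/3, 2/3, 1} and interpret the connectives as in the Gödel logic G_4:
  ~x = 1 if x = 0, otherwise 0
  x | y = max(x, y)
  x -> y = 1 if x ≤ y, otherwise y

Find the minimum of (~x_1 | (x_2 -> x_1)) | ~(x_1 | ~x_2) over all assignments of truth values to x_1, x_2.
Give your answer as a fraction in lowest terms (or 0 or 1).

Take x_1 = 1/3, x_2 = 2/3:
~x_1 = ~1/3 = 0
x_2 -> x_1 = 2/3 -> 1/3 = 1/3
~x_1 | (x_2 -> x_1) = 0 | 1/3 = 1/3
~x_2 = ~2/3 = 0
x_1 | ~x_2 = 1/3 | 0 = 1/3
~(x_1 | ~x_2) = ~1/3 = 0
(~x_1 | (x_2 -> x_1)) | ~(x_1 | ~x_2) = 1/3 | 0 = 1/3
No assignment yields a value below 1/3, so this is the minimum.

1/3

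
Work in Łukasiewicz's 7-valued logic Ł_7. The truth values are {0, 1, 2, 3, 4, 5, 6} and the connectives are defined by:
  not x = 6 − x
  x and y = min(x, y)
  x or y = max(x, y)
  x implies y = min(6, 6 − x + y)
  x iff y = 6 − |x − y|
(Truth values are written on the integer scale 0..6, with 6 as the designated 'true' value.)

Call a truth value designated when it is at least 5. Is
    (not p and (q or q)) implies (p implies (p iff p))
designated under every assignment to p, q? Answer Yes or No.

Yes

At p = 0, q = 3, for instance:
not p = not 0 = 6
q or q = 3 or 3 = 3
not p and (q or q) = 6 and 3 = 3
p iff p = 0 iff 0 = 6
p implies (p iff p) = 0 implies 6 = 6
(not p and (q or q)) implies (p implies (p iff p)) = 3 implies 6 = 6
and checking the remaining 48 assignments likewise gives ≥ 5 in every case.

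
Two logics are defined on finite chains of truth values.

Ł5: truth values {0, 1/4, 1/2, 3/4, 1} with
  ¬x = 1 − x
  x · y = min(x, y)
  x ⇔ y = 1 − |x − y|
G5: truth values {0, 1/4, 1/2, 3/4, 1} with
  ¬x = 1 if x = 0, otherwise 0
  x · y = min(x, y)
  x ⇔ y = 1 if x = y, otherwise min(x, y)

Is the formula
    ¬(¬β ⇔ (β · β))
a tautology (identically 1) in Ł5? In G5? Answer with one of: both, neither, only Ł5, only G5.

only G5

In Ł5: at β = 1/4 the value is 1/2 — not a tautology.
In G5: every assignment gives 1 — tautology.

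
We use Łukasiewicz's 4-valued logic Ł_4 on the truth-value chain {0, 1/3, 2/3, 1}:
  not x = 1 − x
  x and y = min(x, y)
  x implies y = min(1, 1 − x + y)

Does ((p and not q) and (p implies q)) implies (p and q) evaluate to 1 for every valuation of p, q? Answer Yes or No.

No

Counterexample: take p = 1/3, q = 0.
not q = not 0 = 1
p and not q = 1/3 and 1 = 1/3
p implies q = 1/3 implies 0 = 2/3
(p and not q) and (p implies q) = 1/3 and 2/3 = 1/3
p and q = 1/3 and 0 = 0
((p and not q) and (p implies q)) implies (p and q) = 1/3 implies 0 = 2/3
This gives 2/3 ≠ 1.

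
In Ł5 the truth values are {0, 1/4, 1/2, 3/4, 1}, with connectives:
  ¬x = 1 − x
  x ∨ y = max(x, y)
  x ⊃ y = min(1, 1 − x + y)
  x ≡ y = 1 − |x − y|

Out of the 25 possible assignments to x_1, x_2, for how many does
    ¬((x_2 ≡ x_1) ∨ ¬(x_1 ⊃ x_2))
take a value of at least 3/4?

3

value 1: 1 assignment (counts)
value 3/4: 2 assignments (counts)
value 1/2: 6 assignments
value 1/4: 10 assignments
value 0: 6 assignments
So 3 of the 25 assignments meet the threshold.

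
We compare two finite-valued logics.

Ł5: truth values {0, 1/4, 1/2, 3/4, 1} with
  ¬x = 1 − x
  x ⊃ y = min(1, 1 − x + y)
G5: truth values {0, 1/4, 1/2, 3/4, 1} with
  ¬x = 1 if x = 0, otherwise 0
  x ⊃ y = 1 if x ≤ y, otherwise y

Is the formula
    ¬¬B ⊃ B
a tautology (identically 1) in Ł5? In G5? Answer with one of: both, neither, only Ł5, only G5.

In Ł5: every assignment gives 1 — tautology.
In G5: at B = 1/4 the value is 1/4 — not a tautology.

only Ł5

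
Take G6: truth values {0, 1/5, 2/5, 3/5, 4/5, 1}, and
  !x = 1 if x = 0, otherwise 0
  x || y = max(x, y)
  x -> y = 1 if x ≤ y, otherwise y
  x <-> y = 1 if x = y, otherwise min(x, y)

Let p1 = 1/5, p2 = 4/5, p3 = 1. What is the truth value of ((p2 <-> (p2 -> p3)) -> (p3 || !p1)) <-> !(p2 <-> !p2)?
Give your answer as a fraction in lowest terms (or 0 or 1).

p2 -> p3 = 4/5 -> 1 = 1
p2 <-> (p2 -> p3) = 4/5 <-> 1 = 4/5
!p1 = !1/5 = 0
p3 || !p1 = 1 || 0 = 1
(p2 <-> (p2 -> p3)) -> (p3 || !p1) = 4/5 -> 1 = 1
!p2 = !4/5 = 0
p2 <-> !p2 = 4/5 <-> 0 = 0
!(p2 <-> !p2) = !0 = 1
((p2 <-> (p2 -> p3)) -> (p3 || !p1)) <-> !(p2 <-> !p2) = 1 <-> 1 = 1

1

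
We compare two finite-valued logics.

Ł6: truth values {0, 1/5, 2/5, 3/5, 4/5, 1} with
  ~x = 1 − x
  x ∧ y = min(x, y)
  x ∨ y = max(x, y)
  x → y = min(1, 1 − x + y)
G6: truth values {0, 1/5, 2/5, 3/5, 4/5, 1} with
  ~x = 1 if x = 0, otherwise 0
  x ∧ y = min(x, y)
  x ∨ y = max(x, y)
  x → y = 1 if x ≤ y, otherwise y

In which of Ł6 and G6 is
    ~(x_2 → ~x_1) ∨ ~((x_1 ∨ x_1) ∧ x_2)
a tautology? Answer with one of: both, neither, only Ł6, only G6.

In Ł6: at x_1 = 1/5, x_2 = 1/5 the value is 4/5 — not a tautology.
In G6: every assignment gives 1 — tautology.

only G6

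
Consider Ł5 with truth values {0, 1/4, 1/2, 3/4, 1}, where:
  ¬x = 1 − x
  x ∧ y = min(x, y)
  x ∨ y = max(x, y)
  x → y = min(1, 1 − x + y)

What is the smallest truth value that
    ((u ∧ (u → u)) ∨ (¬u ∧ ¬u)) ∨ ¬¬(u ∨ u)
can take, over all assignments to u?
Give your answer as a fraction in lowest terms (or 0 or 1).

Take u = 1/2:
u → u = 1/2 → 1/2 = 1
u ∧ (u → u) = 1/2 ∧ 1 = 1/2
¬u = ¬1/2 = 1/2
¬u = ¬1/2 = 1/2
¬u ∧ ¬u = 1/2 ∧ 1/2 = 1/2
(u ∧ (u → u)) ∨ (¬u ∧ ¬u) = 1/2 ∨ 1/2 = 1/2
u ∨ u = 1/2 ∨ 1/2 = 1/2
¬(u ∨ u) = ¬1/2 = 1/2
¬¬(u ∨ u) = ¬1/2 = 1/2
((u ∧ (u → u)) ∨ (¬u ∧ ¬u)) ∨ ¬¬(u ∨ u) = 1/2 ∨ 1/2 = 1/2
No assignment yields a value below 1/2, so this is the minimum.

1/2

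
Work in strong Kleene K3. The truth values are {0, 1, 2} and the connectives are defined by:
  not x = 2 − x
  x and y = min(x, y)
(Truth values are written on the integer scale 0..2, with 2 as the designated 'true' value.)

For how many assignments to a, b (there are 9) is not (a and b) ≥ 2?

5

a = 0, b = 0 ↦ 2  ≥
a = 0, b = 1 ↦ 2  ≥
a = 0, b = 2 ↦ 2  ≥
a = 1, b = 0 ↦ 2  ≥
a = 1, b = 1 ↦ 1  <
a = 1, b = 2 ↦ 1  <
a = 2, b = 0 ↦ 2  ≥
a = 2, b = 1 ↦ 1  <
a = 2, b = 2 ↦ 0  <
So 5 of the 9 assignments meet the threshold.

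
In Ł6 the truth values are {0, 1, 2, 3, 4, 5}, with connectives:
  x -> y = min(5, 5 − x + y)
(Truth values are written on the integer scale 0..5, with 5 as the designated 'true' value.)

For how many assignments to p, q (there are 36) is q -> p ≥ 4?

value 5: 21 assignments (counts)
value 4: 5 assignments (counts)
value 3: 4 assignments
value 2: 3 assignments
value 1: 2 assignments
value 0: 1 assignment
So 26 of the 36 assignments meet the threshold.

26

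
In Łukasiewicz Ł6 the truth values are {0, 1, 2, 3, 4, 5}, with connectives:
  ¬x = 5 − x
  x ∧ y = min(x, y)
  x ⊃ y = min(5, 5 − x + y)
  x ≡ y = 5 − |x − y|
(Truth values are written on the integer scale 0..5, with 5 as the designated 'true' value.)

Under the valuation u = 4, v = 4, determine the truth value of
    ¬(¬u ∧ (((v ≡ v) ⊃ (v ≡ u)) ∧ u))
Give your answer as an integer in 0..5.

4

¬u = ¬4 = 1
v ≡ v = 4 ≡ 4 = 5
v ≡ u = 4 ≡ 4 = 5
(v ≡ v) ⊃ (v ≡ u) = 5 ⊃ 5 = 5
((v ≡ v) ⊃ (v ≡ u)) ∧ u = 5 ∧ 4 = 4
¬u ∧ (((v ≡ v) ⊃ (v ≡ u)) ∧ u) = 1 ∧ 4 = 1
¬(¬u ∧ (((v ≡ v) ⊃ (v ≡ u)) ∧ u)) = ¬1 = 4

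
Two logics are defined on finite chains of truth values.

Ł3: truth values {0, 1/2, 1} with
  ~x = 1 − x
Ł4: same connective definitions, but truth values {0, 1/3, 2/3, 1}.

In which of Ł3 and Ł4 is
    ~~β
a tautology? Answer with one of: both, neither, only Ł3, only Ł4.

In Ł3: at β = 0 the value is 0 — not a tautology.
In Ł4: at β = 0 the value is 0 — not a tautology.

neither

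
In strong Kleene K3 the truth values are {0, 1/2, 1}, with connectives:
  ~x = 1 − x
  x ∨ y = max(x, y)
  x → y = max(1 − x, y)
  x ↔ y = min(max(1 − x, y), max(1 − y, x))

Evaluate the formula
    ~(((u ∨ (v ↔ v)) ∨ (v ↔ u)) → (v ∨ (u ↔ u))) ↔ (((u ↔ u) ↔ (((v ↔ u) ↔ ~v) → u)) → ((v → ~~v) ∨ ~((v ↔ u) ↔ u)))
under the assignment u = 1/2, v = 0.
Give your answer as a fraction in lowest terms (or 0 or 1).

v ↔ v = 0 ↔ 0 = 1
u ∨ (v ↔ v) = 1/2 ∨ 1 = 1
v ↔ u = 0 ↔ 1/2 = 1/2
(u ∨ (v ↔ v)) ∨ (v ↔ u) = 1 ∨ 1/2 = 1
u ↔ u = 1/2 ↔ 1/2 = 1/2
v ∨ (u ↔ u) = 0 ∨ 1/2 = 1/2
((u ∨ (v ↔ v)) ∨ (v ↔ u)) → (v ∨ (u ↔ u)) = 1 → 1/2 = 1/2
~(((u ∨ (v ↔ v)) ∨ (v ↔ u)) → (v ∨ (u ↔ u))) = ~1/2 = 1/2
u ↔ u = 1/2 ↔ 1/2 = 1/2
v ↔ u = 0 ↔ 1/2 = 1/2
~v = ~0 = 1
(v ↔ u) ↔ ~v = 1/2 ↔ 1 = 1/2
((v ↔ u) ↔ ~v) → u = 1/2 → 1/2 = 1/2
(u ↔ u) ↔ (((v ↔ u) ↔ ~v) → u) = 1/2 ↔ 1/2 = 1/2
~v = ~0 = 1
~~v = ~1 = 0
v → ~~v = 0 → 0 = 1
v ↔ u = 0 ↔ 1/2 = 1/2
(v ↔ u) ↔ u = 1/2 ↔ 1/2 = 1/2
~((v ↔ u) ↔ u) = ~1/2 = 1/2
(v → ~~v) ∨ ~((v ↔ u) ↔ u) = 1 ∨ 1/2 = 1
((u ↔ u) ↔ (((v ↔ u) ↔ ~v) → u)) → ((v → ~~v) ∨ ~((v ↔ u) ↔ u)) = 1/2 → 1 = 1
~(((u ∨ (v ↔ v)) ∨ (v ↔ u)) → (v ∨ (u ↔ u))) ↔ (((u ↔ u) ↔ (((v ↔ u) ↔ ~v) → u)) → ((v → ~~v) ∨ ~((v ↔ u) ↔ u))) = 1/2 ↔ 1 = 1/2

1/2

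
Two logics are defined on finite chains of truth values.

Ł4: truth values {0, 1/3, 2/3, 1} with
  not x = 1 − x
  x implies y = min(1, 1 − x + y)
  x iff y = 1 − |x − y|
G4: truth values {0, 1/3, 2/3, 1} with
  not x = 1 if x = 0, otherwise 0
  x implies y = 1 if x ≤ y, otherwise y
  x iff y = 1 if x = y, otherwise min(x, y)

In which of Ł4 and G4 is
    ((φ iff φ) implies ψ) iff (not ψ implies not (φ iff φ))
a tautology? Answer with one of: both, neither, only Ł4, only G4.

only Ł4

In Ł4: every assignment gives 1 — tautology.
In G4: at φ = 0, ψ = 1/3 the value is 1/3 — not a tautology.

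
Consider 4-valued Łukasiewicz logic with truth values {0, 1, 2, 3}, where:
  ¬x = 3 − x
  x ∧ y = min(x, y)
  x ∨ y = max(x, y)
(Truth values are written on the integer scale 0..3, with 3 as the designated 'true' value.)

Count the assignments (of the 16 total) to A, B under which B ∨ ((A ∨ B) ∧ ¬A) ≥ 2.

8

A = 0, B = 0 ↦ 0  <
A = 0, B = 1 ↦ 1  <
A = 0, B = 2 ↦ 2  ≥
A = 0, B = 3 ↦ 3  ≥
A = 1, B = 0 ↦ 1  <
A = 1, B = 1 ↦ 1  <
A = 1, B = 2 ↦ 2  ≥
A = 1, B = 3 ↦ 3  ≥
A = 2, B = 0 ↦ 1  <
A = 2, B = 1 ↦ 1  <
A = 2, B = 2 ↦ 2  ≥
A = 2, B = 3 ↦ 3  ≥
A = 3, B = 0 ↦ 0  <
A = 3, B = 1 ↦ 1  <
A = 3, B = 2 ↦ 2  ≥
A = 3, B = 3 ↦ 3  ≥
So 8 of the 16 assignments meet the threshold.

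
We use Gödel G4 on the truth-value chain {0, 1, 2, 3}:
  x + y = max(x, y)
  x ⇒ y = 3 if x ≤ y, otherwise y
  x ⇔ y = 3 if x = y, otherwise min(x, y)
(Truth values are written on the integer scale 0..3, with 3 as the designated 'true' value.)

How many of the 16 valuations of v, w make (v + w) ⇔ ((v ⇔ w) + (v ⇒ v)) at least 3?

7

v = 0, w = 0 ↦ 0  <
v = 0, w = 1 ↦ 1  <
v = 0, w = 2 ↦ 2  <
v = 0, w = 3 ↦ 3  ≥
v = 1, w = 0 ↦ 1  <
v = 1, w = 1 ↦ 1  <
v = 1, w = 2 ↦ 2  <
v = 1, w = 3 ↦ 3  ≥
v = 2, w = 0 ↦ 2  <
v = 2, w = 1 ↦ 2  <
v = 2, w = 2 ↦ 2  <
v = 2, w = 3 ↦ 3  ≥
v = 3, w = 0 ↦ 3  ≥
v = 3, w = 1 ↦ 3  ≥
v = 3, w = 2 ↦ 3  ≥
v = 3, w = 3 ↦ 3  ≥
So 7 of the 16 assignments meet the threshold.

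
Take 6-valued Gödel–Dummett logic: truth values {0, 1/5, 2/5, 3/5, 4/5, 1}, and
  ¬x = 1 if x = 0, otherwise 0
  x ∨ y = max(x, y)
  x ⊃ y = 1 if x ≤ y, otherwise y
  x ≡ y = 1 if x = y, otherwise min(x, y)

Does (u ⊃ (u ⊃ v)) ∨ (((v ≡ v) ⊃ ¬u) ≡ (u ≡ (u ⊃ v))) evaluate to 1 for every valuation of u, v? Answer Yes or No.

No

Counterexample: take u = 2/5, v = 1/5.
u ⊃ v = 2/5 ⊃ 1/5 = 1/5
u ⊃ (u ⊃ v) = 2/5 ⊃ 1/5 = 1/5
v ≡ v = 1/5 ≡ 1/5 = 1
¬u = ¬2/5 = 0
(v ≡ v) ⊃ ¬u = 1 ⊃ 0 = 0
u ⊃ v = 2/5 ⊃ 1/5 = 1/5
u ≡ (u ⊃ v) = 2/5 ≡ 1/5 = 1/5
((v ≡ v) ⊃ ¬u) ≡ (u ≡ (u ⊃ v)) = 0 ≡ 1/5 = 0
(u ⊃ (u ⊃ v)) ∨ (((v ≡ v) ⊃ ¬u) ≡ (u ≡ (u ⊃ v))) = 1/5 ∨ 0 = 1/5
This gives 1/5 ≠ 1.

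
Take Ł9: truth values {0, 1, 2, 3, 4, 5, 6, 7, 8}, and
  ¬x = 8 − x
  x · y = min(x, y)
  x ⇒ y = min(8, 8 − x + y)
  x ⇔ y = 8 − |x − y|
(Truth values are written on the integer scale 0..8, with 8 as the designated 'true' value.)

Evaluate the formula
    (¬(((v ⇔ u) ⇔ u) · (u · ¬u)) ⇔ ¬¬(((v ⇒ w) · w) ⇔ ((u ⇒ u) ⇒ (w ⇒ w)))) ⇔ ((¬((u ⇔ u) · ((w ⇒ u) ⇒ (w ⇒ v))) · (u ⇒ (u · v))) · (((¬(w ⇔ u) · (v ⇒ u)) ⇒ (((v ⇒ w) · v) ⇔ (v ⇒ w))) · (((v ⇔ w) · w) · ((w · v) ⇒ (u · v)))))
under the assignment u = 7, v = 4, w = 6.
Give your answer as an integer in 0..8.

3

v ⇔ u = 4 ⇔ 7 = 5
(v ⇔ u) ⇔ u = 5 ⇔ 7 = 6
¬u = ¬7 = 1
u · ¬u = 7 · 1 = 1
((v ⇔ u) ⇔ u) · (u · ¬u) = 6 · 1 = 1
¬(((v ⇔ u) ⇔ u) · (u · ¬u)) = ¬1 = 7
v ⇒ w = 4 ⇒ 6 = 8
(v ⇒ w) · w = 8 · 6 = 6
u ⇒ u = 7 ⇒ 7 = 8
w ⇒ w = 6 ⇒ 6 = 8
(u ⇒ u) ⇒ (w ⇒ w) = 8 ⇒ 8 = 8
((v ⇒ w) · w) ⇔ ((u ⇒ u) ⇒ (w ⇒ w)) = 6 ⇔ 8 = 6
¬(((v ⇒ w) · w) ⇔ ((u ⇒ u) ⇒ (w ⇒ w))) = ¬6 = 2
¬¬(((v ⇒ w) · w) ⇔ ((u ⇒ u) ⇒ (w ⇒ w))) = ¬2 = 6
¬(((v ⇔ u) ⇔ u) · (u · ¬u)) ⇔ ¬¬(((v ⇒ w) · w) ⇔ ((u ⇒ u) ⇒ (w ⇒ w))) = 7 ⇔ 6 = 7
u ⇔ u = 7 ⇔ 7 = 8
w ⇒ u = 6 ⇒ 7 = 8
w ⇒ v = 6 ⇒ 4 = 6
(w ⇒ u) ⇒ (w ⇒ v) = 8 ⇒ 6 = 6
(u ⇔ u) · ((w ⇒ u) ⇒ (w ⇒ v)) = 8 · 6 = 6
¬((u ⇔ u) · ((w ⇒ u) ⇒ (w ⇒ v))) = ¬6 = 2
u · v = 7 · 4 = 4
u ⇒ (u · v) = 7 ⇒ 4 = 5
¬((u ⇔ u) · ((w ⇒ u) ⇒ (w ⇒ v))) · (u ⇒ (u · v)) = 2 · 5 = 2
w ⇔ u = 6 ⇔ 7 = 7
¬(w ⇔ u) = ¬7 = 1
v ⇒ u = 4 ⇒ 7 = 8
¬(w ⇔ u) · (v ⇒ u) = 1 · 8 = 1
v ⇒ w = 4 ⇒ 6 = 8
(v ⇒ w) · v = 8 · 4 = 4
v ⇒ w = 4 ⇒ 6 = 8
((v ⇒ w) · v) ⇔ (v ⇒ w) = 4 ⇔ 8 = 4
(¬(w ⇔ u) · (v ⇒ u)) ⇒ (((v ⇒ w) · v) ⇔ (v ⇒ w)) = 1 ⇒ 4 = 8
v ⇔ w = 4 ⇔ 6 = 6
(v ⇔ w) · w = 6 · 6 = 6
w · v = 6 · 4 = 4
u · v = 7 · 4 = 4
(w · v) ⇒ (u · v) = 4 ⇒ 4 = 8
((v ⇔ w) · w) · ((w · v) ⇒ (u · v)) = 6 · 8 = 6
((¬(w ⇔ u) · (v ⇒ u)) ⇒ (((v ⇒ w) · v) ⇔ (v ⇒ w))) · (((v ⇔ w) · w) · ((w · v) ⇒ (u · v))) = 8 · 6 = 6
(¬((u ⇔ u) · ((w ⇒ u) ⇒ (w ⇒ v))) · (u ⇒ (u · v))) · (((¬(w ⇔ u) · (v ⇒ u)) ⇒ (((v ⇒ w) · v) ⇔ (v ⇒ w))) · (((v ⇔ w) · w) · ((w · v) ⇒ (u · v)))) = 2 · 6 = 2
(¬(((v ⇔ u) ⇔ u) · (u · ¬u)) ⇔ ¬¬(((v ⇒ w) · w) ⇔ ((u ⇒ u) ⇒ (w ⇒ w)))) ⇔ ((¬((u ⇔ u) · ((w ⇒ u) ⇒ (w ⇒ v))) · (u ⇒ (u · v))) · (((¬(w ⇔ u) · (v ⇒ u)) ⇒ (((v ⇒ w) · v) ⇔ (v ⇒ w))) · (((v ⇔ w) · w) · ((w · v) ⇒ (u · v))))) = 7 ⇔ 2 = 3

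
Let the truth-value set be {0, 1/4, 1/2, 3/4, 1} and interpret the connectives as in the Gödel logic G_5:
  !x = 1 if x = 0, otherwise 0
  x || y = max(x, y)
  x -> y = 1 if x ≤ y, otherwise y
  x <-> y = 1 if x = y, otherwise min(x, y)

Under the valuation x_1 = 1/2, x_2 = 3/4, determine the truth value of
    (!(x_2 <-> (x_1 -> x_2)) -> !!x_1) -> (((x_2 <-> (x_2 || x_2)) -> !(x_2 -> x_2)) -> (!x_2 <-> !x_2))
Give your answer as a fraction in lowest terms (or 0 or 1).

x_1 -> x_2 = 1/2 -> 3/4 = 1
x_2 <-> (x_1 -> x_2) = 3/4 <-> 1 = 3/4
!(x_2 <-> (x_1 -> x_2)) = !3/4 = 0
!x_1 = !1/2 = 0
!!x_1 = !0 = 1
!(x_2 <-> (x_1 -> x_2)) -> !!x_1 = 0 -> 1 = 1
x_2 || x_2 = 3/4 || 3/4 = 3/4
x_2 <-> (x_2 || x_2) = 3/4 <-> 3/4 = 1
x_2 -> x_2 = 3/4 -> 3/4 = 1
!(x_2 -> x_2) = !1 = 0
(x_2 <-> (x_2 || x_2)) -> !(x_2 -> x_2) = 1 -> 0 = 0
!x_2 = !3/4 = 0
!x_2 = !3/4 = 0
!x_2 <-> !x_2 = 0 <-> 0 = 1
((x_2 <-> (x_2 || x_2)) -> !(x_2 -> x_2)) -> (!x_2 <-> !x_2) = 0 -> 1 = 1
(!(x_2 <-> (x_1 -> x_2)) -> !!x_1) -> (((x_2 <-> (x_2 || x_2)) -> !(x_2 -> x_2)) -> (!x_2 <-> !x_2)) = 1 -> 1 = 1

1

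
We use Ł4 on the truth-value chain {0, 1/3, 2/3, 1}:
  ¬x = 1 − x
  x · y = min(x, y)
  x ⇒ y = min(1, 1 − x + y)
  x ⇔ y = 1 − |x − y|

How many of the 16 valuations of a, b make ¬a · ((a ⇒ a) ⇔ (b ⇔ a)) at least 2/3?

a = 0, b = 0 ↦ 1  ≥
a = 0, b = 1/3 ↦ 2/3  ≥
a = 0, b = 2/3 ↦ 1/3  <
a = 0, b = 1 ↦ 0  <
a = 1/3, b = 0 ↦ 2/3  ≥
a = 1/3, b = 1/3 ↦ 2/3  ≥
a = 1/3, b = 2/3 ↦ 2/3  ≥
a = 1/3, b = 1 ↦ 1/3  <
a = 2/3, b = 0 ↦ 1/3  <
a = 2/3, b = 1/3 ↦ 1/3  <
a = 2/3, b = 2/3 ↦ 1/3  <
a = 2/3, b = 1 ↦ 1/3  <
a = 1, b = 0 ↦ 0  <
a = 1, b = 1/3 ↦ 0  <
a = 1, b = 2/3 ↦ 0  <
a = 1, b = 1 ↦ 0  <
So 5 of the 16 assignments meet the threshold.

5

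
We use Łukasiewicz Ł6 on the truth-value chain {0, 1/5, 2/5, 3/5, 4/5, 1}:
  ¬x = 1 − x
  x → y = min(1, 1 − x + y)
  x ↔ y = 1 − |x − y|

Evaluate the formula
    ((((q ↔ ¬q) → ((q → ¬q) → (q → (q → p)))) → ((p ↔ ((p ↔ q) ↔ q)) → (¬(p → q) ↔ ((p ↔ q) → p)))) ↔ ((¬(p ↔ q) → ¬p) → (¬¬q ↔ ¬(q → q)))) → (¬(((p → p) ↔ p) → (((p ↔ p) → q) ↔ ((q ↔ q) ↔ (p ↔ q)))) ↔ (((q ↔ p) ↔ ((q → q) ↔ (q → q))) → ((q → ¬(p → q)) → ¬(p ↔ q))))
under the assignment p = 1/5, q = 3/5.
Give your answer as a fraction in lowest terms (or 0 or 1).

3/5

¬q = ¬3/5 = 2/5
q ↔ ¬q = 3/5 ↔ 2/5 = 4/5
¬q = ¬3/5 = 2/5
q → ¬q = 3/5 → 2/5 = 4/5
q → p = 3/5 → 1/5 = 3/5
q → (q → p) = 3/5 → 3/5 = 1
(q → ¬q) → (q → (q → p)) = 4/5 → 1 = 1
(q ↔ ¬q) → ((q → ¬q) → (q → (q → p))) = 4/5 → 1 = 1
p ↔ q = 1/5 ↔ 3/5 = 3/5
(p ↔ q) ↔ q = 3/5 ↔ 3/5 = 1
p ↔ ((p ↔ q) ↔ q) = 1/5 ↔ 1 = 1/5
p → q = 1/5 → 3/5 = 1
¬(p → q) = ¬1 = 0
p ↔ q = 1/5 ↔ 3/5 = 3/5
(p ↔ q) → p = 3/5 → 1/5 = 3/5
¬(p → q) ↔ ((p ↔ q) → p) = 0 ↔ 3/5 = 2/5
(p ↔ ((p ↔ q) ↔ q)) → (¬(p → q) ↔ ((p ↔ q) → p)) = 1/5 → 2/5 = 1
((q ↔ ¬q) → ((q → ¬q) → (q → (q → p)))) → ((p ↔ ((p ↔ q) ↔ q)) → (¬(p → q) ↔ ((p ↔ q) → p))) = 1 → 1 = 1
p ↔ q = 1/5 ↔ 3/5 = 3/5
¬(p ↔ q) = ¬3/5 = 2/5
¬p = ¬1/5 = 4/5
¬(p ↔ q) → ¬p = 2/5 → 4/5 = 1
¬q = ¬3/5 = 2/5
¬¬q = ¬2/5 = 3/5
q → q = 3/5 → 3/5 = 1
¬(q → q) = ¬1 = 0
¬¬q ↔ ¬(q → q) = 3/5 ↔ 0 = 2/5
(¬(p ↔ q) → ¬p) → (¬¬q ↔ ¬(q → q)) = 1 → 2/5 = 2/5
(((q ↔ ¬q) → ((q → ¬q) → (q → (q → p)))) → ((p ↔ ((p ↔ q) ↔ q)) → (¬(p → q) ↔ ((p ↔ q) → p)))) ↔ ((¬(p ↔ q) → ¬p) → (¬¬q ↔ ¬(q → q))) = 1 ↔ 2/5 = 2/5
p → p = 1/5 → 1/5 = 1
(p → p) ↔ p = 1 ↔ 1/5 = 1/5
p ↔ p = 1/5 ↔ 1/5 = 1
(p ↔ p) → q = 1 → 3/5 = 3/5
q ↔ q = 3/5 ↔ 3/5 = 1
p ↔ q = 1/5 ↔ 3/5 = 3/5
(q ↔ q) ↔ (p ↔ q) = 1 ↔ 3/5 = 3/5
((p ↔ p) → q) ↔ ((q ↔ q) ↔ (p ↔ q)) = 3/5 ↔ 3/5 = 1
((p → p) ↔ p) → (((p ↔ p) → q) ↔ ((q ↔ q) ↔ (p ↔ q))) = 1/5 → 1 = 1
¬(((p → p) ↔ p) → (((p ↔ p) → q) ↔ ((q ↔ q) ↔ (p ↔ q)))) = ¬1 = 0
q ↔ p = 3/5 ↔ 1/5 = 3/5
q → q = 3/5 → 3/5 = 1
q → q = 3/5 → 3/5 = 1
(q → q) ↔ (q → q) = 1 ↔ 1 = 1
(q ↔ p) ↔ ((q → q) ↔ (q → q)) = 3/5 ↔ 1 = 3/5
p → q = 1/5 → 3/5 = 1
¬(p → q) = ¬1 = 0
q → ¬(p → q) = 3/5 → 0 = 2/5
p ↔ q = 1/5 ↔ 3/5 = 3/5
¬(p ↔ q) = ¬3/5 = 2/5
(q → ¬(p → q)) → ¬(p ↔ q) = 2/5 → 2/5 = 1
((q ↔ p) ↔ ((q → q) ↔ (q → q))) → ((q → ¬(p → q)) → ¬(p ↔ q)) = 3/5 → 1 = 1
¬(((p → p) ↔ p) → (((p ↔ p) → q) ↔ ((q ↔ q) ↔ (p ↔ q)))) ↔ (((q ↔ p) ↔ ((q → q) ↔ (q → q))) → ((q → ¬(p → q)) → ¬(p ↔ q))) = 0 ↔ 1 = 0
((((q ↔ ¬q) → ((q → ¬q) → (q → (q → p)))) → ((p ↔ ((p ↔ q) ↔ q)) → (¬(p → q) ↔ ((p ↔ q) → p)))) ↔ ((¬(p ↔ q) → ¬p) → (¬¬q ↔ ¬(q → q)))) → (¬(((p → p) ↔ p) → (((p ↔ p) → q) ↔ ((q ↔ q) ↔ (p ↔ q)))) ↔ (((q ↔ p) ↔ ((q → q) ↔ (q → q))) → ((q → ¬(p → q)) → ¬(p ↔ q)))) = 2/5 → 0 = 3/5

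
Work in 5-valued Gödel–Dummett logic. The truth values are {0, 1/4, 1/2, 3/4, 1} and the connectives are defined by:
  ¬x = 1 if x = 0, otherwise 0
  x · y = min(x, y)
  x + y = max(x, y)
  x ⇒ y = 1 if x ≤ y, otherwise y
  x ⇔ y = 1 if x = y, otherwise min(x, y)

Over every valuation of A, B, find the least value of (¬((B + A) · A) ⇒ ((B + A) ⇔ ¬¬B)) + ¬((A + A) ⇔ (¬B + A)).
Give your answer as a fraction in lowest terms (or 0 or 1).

Take A = 0, B = 1/4:
B + A = 1/4 + 0 = 1/4
(B + A) · A = 1/4 · 0 = 0
¬((B + A) · A) = ¬0 = 1
B + A = 1/4 + 0 = 1/4
¬B = ¬1/4 = 0
¬¬B = ¬0 = 1
(B + A) ⇔ ¬¬B = 1/4 ⇔ 1 = 1/4
¬((B + A) · A) ⇒ ((B + A) ⇔ ¬¬B) = 1 ⇒ 1/4 = 1/4
A + A = 0 + 0 = 0
¬B = ¬1/4 = 0
¬B + A = 0 + 0 = 0
(A + A) ⇔ (¬B + A) = 0 ⇔ 0 = 1
¬((A + A) ⇔ (¬B + A)) = ¬1 = 0
(¬((B + A) · A) ⇒ ((B + A) ⇔ ¬¬B)) + ¬((A + A) ⇔ (¬B + A)) = 1/4 + 0 = 1/4
No assignment yields a value below 1/4, so this is the minimum.

1/4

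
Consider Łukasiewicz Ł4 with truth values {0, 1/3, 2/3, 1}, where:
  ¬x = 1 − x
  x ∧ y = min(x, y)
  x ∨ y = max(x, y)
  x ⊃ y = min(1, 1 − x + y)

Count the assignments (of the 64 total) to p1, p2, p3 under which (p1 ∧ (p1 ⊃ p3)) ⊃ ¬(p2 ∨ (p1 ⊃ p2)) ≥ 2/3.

value 1: 35 assignments (counts)
value 2/3: 20 assignments (counts)
value 1/3: 8 assignments
value 0: 1 assignment
So 55 of the 64 assignments meet the threshold.

55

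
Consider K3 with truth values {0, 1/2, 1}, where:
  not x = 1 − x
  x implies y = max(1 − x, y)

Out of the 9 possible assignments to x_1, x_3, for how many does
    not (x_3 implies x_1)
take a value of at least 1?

1

x_1 = 0, x_3 = 0 ↦ 0  <
x_1 = 0, x_3 = 1/2 ↦ 1/2  <
x_1 = 0, x_3 = 1 ↦ 1  ≥
x_1 = 1/2, x_3 = 0 ↦ 0  <
x_1 = 1/2, x_3 = 1/2 ↦ 1/2  <
x_1 = 1/2, x_3 = 1 ↦ 1/2  <
x_1 = 1, x_3 = 0 ↦ 0  <
x_1 = 1, x_3 = 1/2 ↦ 0  <
x_1 = 1, x_3 = 1 ↦ 0  <
So 1 of the 9 assignments meets the threshold.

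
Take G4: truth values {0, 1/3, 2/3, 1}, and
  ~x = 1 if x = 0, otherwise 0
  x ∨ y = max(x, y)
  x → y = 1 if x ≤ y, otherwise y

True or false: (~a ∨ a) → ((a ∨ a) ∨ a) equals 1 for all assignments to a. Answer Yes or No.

No

Counterexample: take a = 0.
~a = ~0 = 1
~a ∨ a = 1 ∨ 0 = 1
a ∨ a = 0 ∨ 0 = 0
(a ∨ a) ∨ a = 0 ∨ 0 = 0
(~a ∨ a) → ((a ∨ a) ∨ a) = 1 → 0 = 0
This gives 0 ≠ 1.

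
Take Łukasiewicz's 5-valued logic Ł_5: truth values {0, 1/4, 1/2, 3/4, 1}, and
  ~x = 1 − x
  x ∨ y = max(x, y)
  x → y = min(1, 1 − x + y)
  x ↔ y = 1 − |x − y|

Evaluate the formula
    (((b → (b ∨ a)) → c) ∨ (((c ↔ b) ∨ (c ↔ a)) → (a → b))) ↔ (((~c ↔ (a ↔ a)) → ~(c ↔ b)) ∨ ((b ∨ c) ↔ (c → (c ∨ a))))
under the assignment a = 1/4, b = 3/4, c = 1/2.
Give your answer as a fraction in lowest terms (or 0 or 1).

3/4

b ∨ a = 3/4 ∨ 1/4 = 3/4
b → (b ∨ a) = 3/4 → 3/4 = 1
(b → (b ∨ a)) → c = 1 → 1/2 = 1/2
c ↔ b = 1/2 ↔ 3/4 = 3/4
c ↔ a = 1/2 ↔ 1/4 = 3/4
(c ↔ b) ∨ (c ↔ a) = 3/4 ∨ 3/4 = 3/4
a → b = 1/4 → 3/4 = 1
((c ↔ b) ∨ (c ↔ a)) → (a → b) = 3/4 → 1 = 1
((b → (b ∨ a)) → c) ∨ (((c ↔ b) ∨ (c ↔ a)) → (a → b)) = 1/2 ∨ 1 = 1
~c = ~1/2 = 1/2
a ↔ a = 1/4 ↔ 1/4 = 1
~c ↔ (a ↔ a) = 1/2 ↔ 1 = 1/2
c ↔ b = 1/2 ↔ 3/4 = 3/4
~(c ↔ b) = ~3/4 = 1/4
(~c ↔ (a ↔ a)) → ~(c ↔ b) = 1/2 → 1/4 = 3/4
b ∨ c = 3/4 ∨ 1/2 = 3/4
c ∨ a = 1/2 ∨ 1/4 = 1/2
c → (c ∨ a) = 1/2 → 1/2 = 1
(b ∨ c) ↔ (c → (c ∨ a)) = 3/4 ↔ 1 = 3/4
((~c ↔ (a ↔ a)) → ~(c ↔ b)) ∨ ((b ∨ c) ↔ (c → (c ∨ a))) = 3/4 ∨ 3/4 = 3/4
(((b → (b ∨ a)) → c) ∨ (((c ↔ b) ∨ (c ↔ a)) → (a → b))) ↔ (((~c ↔ (a ↔ a)) → ~(c ↔ b)) ∨ ((b ∨ c) ↔ (c → (c ∨ a)))) = 1 ↔ 3/4 = 3/4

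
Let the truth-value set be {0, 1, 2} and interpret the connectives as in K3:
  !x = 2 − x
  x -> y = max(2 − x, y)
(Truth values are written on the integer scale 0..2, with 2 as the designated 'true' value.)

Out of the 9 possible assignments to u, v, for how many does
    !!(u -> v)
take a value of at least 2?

u = 0, v = 0 ↦ 2  ≥
u = 0, v = 1 ↦ 2  ≥
u = 0, v = 2 ↦ 2  ≥
u = 1, v = 0 ↦ 1  <
u = 1, v = 1 ↦ 1  <
u = 1, v = 2 ↦ 2  ≥
u = 2, v = 0 ↦ 0  <
u = 2, v = 1 ↦ 1  <
u = 2, v = 2 ↦ 2  ≥
So 5 of the 9 assignments meet the threshold.

5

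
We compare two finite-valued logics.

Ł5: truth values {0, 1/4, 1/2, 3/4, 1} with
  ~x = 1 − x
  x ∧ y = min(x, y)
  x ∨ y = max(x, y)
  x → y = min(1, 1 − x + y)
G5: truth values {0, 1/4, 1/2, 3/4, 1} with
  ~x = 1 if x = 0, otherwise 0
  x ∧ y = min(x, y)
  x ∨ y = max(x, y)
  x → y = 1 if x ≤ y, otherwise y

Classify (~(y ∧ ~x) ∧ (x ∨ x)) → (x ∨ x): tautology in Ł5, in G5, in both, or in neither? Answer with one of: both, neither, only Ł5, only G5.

both

In Ł5: every assignment gives 1 — tautology.
In G5: every assignment gives 1 — tautology.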